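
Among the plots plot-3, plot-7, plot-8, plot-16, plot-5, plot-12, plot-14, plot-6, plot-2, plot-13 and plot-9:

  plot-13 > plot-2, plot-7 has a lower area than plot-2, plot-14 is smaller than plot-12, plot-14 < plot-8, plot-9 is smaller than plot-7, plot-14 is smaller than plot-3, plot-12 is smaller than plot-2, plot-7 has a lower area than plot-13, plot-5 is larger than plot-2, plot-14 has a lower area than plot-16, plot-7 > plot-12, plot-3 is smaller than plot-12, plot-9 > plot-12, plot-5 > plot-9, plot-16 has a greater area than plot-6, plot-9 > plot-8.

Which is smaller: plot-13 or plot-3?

Following the relations from plot-3: plot-3 < plot-12 < plot-9 < plot-7 < plot-2 < plot-13.
So plot-3 < plot-13; plot-3 is the smaller of the two.

plot-3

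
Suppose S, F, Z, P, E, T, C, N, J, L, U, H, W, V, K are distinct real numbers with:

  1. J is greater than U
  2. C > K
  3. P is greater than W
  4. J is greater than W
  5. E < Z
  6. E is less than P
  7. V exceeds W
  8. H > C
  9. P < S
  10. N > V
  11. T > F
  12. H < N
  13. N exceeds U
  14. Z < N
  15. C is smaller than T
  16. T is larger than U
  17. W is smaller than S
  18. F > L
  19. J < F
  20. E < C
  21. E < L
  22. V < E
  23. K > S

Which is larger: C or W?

Following the relations from W: W < V < E < P < S < K < C.
So W < C; C is the larger of the two.

C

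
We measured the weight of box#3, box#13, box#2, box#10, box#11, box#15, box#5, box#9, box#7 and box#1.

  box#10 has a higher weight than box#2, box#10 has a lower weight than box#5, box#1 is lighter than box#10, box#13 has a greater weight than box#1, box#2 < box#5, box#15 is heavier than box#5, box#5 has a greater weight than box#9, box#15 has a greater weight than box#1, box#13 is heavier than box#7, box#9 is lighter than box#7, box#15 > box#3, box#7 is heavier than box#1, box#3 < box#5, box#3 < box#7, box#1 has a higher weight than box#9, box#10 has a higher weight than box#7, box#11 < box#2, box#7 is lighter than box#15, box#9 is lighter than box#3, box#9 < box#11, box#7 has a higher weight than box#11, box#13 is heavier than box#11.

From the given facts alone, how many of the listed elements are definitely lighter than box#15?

8

Directly below box#15: box#1, box#3, box#7, box#5.
One step further: box#9, box#11, box#2, box#10 (8 so far).
No other element is forced below box#15 by the given relations, so the count is 8.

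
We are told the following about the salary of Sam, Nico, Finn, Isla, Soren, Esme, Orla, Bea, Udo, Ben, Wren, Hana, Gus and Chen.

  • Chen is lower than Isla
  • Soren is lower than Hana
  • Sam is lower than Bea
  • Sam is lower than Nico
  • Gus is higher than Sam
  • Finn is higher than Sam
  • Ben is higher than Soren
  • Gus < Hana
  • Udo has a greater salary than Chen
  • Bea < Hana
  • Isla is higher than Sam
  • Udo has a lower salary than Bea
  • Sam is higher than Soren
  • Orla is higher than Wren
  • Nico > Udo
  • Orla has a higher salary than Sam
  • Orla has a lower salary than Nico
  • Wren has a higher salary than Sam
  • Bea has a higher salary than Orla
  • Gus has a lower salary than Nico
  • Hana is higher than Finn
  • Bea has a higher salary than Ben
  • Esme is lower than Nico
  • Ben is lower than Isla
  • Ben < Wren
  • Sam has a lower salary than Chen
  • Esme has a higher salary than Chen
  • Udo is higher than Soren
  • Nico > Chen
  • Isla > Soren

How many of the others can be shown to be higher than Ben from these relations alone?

Directly above Ben: Isla, Wren, Bea.
One step further: Orla, Hana (5 so far).
One step further: Nico (6 so far).
No other element is forced above Ben by the given relations, so the count is 6.

6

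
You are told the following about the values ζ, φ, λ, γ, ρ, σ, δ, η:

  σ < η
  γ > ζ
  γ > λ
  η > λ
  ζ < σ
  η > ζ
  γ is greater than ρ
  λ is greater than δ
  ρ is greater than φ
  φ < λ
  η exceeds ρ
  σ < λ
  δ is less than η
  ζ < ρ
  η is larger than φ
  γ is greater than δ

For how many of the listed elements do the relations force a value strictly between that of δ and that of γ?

1

Chaining upward from δ reaches: λ, η.
Chaining downward from γ reaches: φ, ζ, ρ, σ, λ.
Strictly between δ and γ are those in both lists: λ — 1 element.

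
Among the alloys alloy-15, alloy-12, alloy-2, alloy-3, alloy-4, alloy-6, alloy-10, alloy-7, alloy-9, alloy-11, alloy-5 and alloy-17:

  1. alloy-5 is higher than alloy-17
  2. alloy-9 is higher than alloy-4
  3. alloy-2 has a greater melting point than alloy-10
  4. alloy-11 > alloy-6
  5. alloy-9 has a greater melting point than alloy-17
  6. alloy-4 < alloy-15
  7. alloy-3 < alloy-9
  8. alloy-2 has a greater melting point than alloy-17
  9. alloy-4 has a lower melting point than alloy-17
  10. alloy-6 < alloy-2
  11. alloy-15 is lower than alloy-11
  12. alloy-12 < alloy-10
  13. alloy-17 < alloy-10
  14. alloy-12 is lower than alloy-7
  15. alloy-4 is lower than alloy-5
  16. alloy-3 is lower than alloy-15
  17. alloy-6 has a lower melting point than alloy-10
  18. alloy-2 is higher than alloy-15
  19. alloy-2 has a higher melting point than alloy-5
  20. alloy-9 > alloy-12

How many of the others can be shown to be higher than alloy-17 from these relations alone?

Directly above alloy-17: alloy-9, alloy-5, alloy-10, alloy-2.
No other element is forced above alloy-17 by the given relations, so the count is 4.

4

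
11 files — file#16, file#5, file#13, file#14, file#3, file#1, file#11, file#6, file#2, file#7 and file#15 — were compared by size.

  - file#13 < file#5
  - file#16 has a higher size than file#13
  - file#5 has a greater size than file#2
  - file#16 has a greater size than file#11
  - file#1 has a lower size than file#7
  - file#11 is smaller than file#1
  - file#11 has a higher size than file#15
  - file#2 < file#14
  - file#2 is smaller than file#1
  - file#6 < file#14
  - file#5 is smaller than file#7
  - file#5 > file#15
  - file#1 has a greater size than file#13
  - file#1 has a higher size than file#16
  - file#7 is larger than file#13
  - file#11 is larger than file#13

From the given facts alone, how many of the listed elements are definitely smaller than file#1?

5

The elements the relations force below file#1 are file#2, file#15, file#13, file#11, file#16 — no chain reaches any other.
That is 5.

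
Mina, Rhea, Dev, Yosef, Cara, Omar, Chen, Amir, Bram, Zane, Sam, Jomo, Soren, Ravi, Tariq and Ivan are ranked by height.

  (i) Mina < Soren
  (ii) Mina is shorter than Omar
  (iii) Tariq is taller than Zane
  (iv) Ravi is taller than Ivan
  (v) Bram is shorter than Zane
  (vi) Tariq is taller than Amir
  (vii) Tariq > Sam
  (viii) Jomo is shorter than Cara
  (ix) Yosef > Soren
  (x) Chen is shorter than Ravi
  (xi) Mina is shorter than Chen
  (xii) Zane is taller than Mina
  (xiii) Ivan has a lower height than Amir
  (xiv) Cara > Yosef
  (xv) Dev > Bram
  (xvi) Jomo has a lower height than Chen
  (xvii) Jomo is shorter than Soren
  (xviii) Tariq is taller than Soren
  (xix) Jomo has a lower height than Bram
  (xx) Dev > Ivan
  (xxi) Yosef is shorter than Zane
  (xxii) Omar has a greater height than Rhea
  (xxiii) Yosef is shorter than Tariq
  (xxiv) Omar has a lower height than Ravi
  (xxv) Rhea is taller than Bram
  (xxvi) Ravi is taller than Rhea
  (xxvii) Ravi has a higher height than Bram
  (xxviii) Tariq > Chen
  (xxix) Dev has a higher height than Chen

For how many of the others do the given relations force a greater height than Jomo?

From Jomo the given relations immediately reach Soren, Bram, Cara, Chen.
From those, Rhea, Yosef, Dev, Zane, Ravi, Tariq — 10 in total.
From those, Omar — 11 in total.
No other element is forced above Jomo by the given relations, so the count is 11.

11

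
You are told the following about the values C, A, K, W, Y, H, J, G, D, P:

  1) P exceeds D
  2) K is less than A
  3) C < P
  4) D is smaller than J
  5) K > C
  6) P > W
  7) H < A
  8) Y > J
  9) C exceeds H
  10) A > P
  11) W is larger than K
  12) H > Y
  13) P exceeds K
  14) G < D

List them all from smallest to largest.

G < D < J < Y < H < C < K < W < P < A

The consecutive links are each given: G < D; D < J; J < Y; Y < H; H < C; C < K; K < W; W < P; P < A.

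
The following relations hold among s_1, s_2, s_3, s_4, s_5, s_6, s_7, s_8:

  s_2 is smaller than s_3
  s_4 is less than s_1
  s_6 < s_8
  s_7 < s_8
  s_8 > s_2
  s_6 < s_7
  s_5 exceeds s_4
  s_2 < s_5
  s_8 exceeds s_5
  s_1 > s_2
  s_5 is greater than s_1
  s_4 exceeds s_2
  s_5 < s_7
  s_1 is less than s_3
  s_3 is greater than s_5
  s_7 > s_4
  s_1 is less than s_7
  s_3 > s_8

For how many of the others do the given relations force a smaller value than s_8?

6

From s_8 the given relations immediately reach s_2, s_6, s_5, s_7.
From those, s_4, s_1 — 6 in total.
Nothing else is reachable below s_8; 6 in all.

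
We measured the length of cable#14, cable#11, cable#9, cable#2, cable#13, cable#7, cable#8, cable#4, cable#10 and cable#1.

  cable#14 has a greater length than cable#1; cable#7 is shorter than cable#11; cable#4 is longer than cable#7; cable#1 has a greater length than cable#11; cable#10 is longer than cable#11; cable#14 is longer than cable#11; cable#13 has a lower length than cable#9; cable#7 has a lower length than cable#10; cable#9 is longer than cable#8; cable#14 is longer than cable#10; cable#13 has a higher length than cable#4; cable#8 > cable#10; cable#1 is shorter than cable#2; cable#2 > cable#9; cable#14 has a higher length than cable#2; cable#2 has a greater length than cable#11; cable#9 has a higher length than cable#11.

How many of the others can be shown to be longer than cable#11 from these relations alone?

Directly above cable#11: cable#10, cable#9, cable#1, cable#2, cable#14.
One step further: cable#8 (6 so far).
No other element is forced above cable#11 by the given relations, so the count is 6.

6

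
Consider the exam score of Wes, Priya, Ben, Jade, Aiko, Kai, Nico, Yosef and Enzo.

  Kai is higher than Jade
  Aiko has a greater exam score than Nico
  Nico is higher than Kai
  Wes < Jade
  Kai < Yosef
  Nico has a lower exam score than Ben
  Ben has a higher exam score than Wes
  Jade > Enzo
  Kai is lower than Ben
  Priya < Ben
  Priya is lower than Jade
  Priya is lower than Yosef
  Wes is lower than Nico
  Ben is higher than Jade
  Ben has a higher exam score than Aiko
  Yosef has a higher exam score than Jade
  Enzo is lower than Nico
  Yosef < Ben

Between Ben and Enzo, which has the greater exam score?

Link the given pairs in sequence: Enzo < Jade; Jade < Kai; Kai < Nico; Nico < Aiko; Aiko < Ben.
Chaining these gives Enzo < Jade < Kai < Nico < Aiko < Ben.
So Enzo < Ben; Ben is the higher of the two.

Ben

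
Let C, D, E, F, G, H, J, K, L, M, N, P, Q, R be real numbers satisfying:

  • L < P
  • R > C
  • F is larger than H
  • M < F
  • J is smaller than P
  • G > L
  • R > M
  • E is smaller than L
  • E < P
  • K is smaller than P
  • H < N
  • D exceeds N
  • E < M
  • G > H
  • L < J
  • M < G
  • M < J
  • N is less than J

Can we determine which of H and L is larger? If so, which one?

Following every chain through H: above H we get N, J, G, F, P, D.
L is not reached, and no chain runs the other way from L to H.
So the given relations leave the order of H and L undetermined.

undetermined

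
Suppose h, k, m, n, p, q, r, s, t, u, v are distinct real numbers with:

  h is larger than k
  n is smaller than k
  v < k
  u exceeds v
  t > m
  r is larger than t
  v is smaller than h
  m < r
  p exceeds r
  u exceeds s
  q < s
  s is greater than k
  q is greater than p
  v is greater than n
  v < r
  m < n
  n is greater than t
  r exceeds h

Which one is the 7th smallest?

r

Chaining the given pairs: m < t < n < v < k < h < r < p < q < s < u.
The 7th smallest is r.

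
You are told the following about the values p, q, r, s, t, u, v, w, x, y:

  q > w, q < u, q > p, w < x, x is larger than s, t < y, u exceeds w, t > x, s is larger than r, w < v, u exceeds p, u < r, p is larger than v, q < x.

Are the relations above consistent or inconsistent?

consistent

Every relation is compatible with w < v < p < q < u < r < s < x < t < y; the set is consistent.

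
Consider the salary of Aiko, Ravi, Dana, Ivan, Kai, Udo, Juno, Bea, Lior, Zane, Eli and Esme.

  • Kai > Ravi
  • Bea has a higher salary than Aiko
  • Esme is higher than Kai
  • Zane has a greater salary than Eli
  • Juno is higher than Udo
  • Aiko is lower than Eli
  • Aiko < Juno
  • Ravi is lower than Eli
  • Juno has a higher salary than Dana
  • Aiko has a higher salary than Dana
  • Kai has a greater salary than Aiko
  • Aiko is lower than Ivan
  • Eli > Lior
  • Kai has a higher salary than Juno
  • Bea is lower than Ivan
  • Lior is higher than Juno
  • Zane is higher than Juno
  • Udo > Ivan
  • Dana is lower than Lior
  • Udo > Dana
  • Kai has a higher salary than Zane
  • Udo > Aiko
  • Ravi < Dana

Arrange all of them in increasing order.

Ravi < Dana < Aiko < Bea < Ivan < Udo < Juno < Lior < Eli < Zane < Kai < Esme

Each adjacent pair is fixed by a given relation: Ravi < Dana; Dana < Aiko; Aiko < Bea; Bea < Ivan; Ivan < Udo; Udo < Juno; Juno < Lior; Lior < Eli; Eli < Zane; Zane < Kai; Kai < Esme. Chaining them end to end gives the full order.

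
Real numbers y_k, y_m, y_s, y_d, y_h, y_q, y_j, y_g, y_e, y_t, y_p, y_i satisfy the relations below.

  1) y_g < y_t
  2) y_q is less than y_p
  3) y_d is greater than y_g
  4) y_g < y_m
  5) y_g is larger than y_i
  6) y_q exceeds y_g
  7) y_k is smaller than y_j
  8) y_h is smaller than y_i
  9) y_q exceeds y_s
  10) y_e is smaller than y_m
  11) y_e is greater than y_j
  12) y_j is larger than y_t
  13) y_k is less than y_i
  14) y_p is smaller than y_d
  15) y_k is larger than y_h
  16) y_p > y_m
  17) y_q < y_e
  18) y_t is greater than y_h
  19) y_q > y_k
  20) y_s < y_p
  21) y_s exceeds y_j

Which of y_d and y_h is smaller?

y_h

The relevant relations are y_h < y_k; y_k < y_i; y_i < y_g; y_g < y_t; y_t < y_j; y_j < y_s; y_s < y_q; y_q < y_e; y_e < y_m; y_m < y_p; y_p < y_d.
Chaining these gives y_h < y_k < y_i < y_g < y_t < y_j < y_s < y_q < y_e < y_m < y_p < y_d.
So y_h < y_d; y_h is the smaller of the two.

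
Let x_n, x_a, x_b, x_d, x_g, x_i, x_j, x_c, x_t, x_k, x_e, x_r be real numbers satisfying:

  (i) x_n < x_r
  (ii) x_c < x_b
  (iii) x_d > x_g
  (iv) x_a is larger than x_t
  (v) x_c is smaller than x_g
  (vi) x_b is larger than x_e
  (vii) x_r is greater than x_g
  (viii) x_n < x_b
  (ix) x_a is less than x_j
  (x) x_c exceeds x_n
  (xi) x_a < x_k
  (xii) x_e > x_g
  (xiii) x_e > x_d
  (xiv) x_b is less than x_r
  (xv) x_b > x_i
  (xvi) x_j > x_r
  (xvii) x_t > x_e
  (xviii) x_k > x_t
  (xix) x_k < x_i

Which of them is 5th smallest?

The consecutive relations fix a unique order: x_n < x_c < x_g < x_d < x_e < x_t < x_a < x_k < x_i < x_b < x_r < x_j.
The 5th smallest is x_e.

x_e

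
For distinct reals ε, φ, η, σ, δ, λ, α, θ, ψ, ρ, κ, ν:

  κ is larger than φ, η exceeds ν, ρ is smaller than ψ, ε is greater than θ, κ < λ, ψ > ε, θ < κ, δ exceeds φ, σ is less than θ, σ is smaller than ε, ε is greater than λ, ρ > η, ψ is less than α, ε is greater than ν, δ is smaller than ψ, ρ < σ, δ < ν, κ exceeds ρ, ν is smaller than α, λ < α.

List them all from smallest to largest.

φ < δ < ν < η < ρ < σ < θ < κ < λ < ε < ψ < α

The consecutive links are each given: φ < δ; δ < ν; ν < η; η < ρ; ρ < σ; σ < θ; θ < κ; κ < λ; λ < ε; ε < ψ; ψ < α.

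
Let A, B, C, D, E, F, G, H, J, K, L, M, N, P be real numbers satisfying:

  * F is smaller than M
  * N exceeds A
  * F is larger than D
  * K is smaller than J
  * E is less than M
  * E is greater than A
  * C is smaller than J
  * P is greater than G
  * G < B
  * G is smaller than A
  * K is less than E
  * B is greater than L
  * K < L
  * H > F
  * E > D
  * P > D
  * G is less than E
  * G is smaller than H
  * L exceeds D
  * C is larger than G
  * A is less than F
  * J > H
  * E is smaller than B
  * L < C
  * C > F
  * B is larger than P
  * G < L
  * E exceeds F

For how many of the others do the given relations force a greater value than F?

6

From F the given relations immediately reach E, C, H, M.
From those, J, B — 6 in total.
No other element is forced above F by the given relations, so the count is 6.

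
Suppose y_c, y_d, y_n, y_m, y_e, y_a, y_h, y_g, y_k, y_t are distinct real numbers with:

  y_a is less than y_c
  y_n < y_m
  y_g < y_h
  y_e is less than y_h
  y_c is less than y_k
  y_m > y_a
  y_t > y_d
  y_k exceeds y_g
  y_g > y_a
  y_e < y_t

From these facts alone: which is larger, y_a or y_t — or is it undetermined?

Following every chain through y_a: above y_a we get y_g, y_m, y_h, y_c, y_k.
y_t is not reached, and no chain runs the other way from y_t to y_a.
So the given relations leave the order of y_a and y_t undetermined.

undetermined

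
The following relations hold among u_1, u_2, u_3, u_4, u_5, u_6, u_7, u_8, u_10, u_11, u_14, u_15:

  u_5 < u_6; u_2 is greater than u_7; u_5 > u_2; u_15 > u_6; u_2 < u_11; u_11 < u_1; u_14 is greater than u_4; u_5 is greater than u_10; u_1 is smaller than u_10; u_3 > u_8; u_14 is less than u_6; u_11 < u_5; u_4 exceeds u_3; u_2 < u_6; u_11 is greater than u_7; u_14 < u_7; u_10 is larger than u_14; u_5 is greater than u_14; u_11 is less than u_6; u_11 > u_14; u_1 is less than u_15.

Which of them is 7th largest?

u_2

Piecing the relations together gives one ordering: u_8 < u_3 < u_4 < u_14 < u_7 < u_2 < u_11 < u_1 < u_10 < u_5 < u_6 < u_15.
The 7th largest is u_2.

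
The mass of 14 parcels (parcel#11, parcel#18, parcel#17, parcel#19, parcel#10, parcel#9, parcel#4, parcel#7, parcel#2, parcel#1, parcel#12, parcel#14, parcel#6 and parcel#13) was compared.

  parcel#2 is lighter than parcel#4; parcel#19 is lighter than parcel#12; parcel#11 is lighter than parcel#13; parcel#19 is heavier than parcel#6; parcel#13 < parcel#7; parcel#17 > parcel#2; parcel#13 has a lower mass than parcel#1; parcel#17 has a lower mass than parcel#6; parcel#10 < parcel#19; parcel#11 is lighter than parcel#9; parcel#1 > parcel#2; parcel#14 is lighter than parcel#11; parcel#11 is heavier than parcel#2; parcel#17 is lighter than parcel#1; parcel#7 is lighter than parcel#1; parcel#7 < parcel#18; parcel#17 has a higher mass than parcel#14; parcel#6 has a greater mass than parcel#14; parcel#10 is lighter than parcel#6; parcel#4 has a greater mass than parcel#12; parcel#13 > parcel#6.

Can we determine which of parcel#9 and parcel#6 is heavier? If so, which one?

undetermined

Following every chain through parcel#6: above parcel#6 we get parcel#13, parcel#19, parcel#7, parcel#12, parcel#18, parcel#1, parcel#4; below parcel#6 we get parcel#2, parcel#10, parcel#14, parcel#17.
parcel#9 is not reached, and no chain runs the other way from parcel#9 to parcel#6.
So the given relations leave the order of parcel#6 and parcel#9 undetermined.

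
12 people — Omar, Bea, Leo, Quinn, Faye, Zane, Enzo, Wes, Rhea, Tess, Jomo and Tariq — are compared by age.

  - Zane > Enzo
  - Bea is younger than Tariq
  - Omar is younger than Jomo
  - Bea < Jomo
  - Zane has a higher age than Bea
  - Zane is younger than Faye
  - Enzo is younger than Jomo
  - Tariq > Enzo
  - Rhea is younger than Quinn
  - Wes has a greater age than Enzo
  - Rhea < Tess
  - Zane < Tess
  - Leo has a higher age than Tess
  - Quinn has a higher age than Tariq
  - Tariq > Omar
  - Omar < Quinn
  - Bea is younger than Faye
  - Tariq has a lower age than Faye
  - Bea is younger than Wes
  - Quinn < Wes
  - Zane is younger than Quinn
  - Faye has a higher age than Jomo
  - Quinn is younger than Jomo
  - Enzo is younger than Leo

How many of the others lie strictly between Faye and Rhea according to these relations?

Chaining upward from Rhea reaches: Quinn, Wes, Jomo, Tess, Leo.
Chaining downward from Faye reaches: Omar, Enzo, Bea, Tariq, Zane, Quinn, Jomo.
Strictly between Rhea and Faye are those in both lists: Quinn, Jomo — 2 elements.

2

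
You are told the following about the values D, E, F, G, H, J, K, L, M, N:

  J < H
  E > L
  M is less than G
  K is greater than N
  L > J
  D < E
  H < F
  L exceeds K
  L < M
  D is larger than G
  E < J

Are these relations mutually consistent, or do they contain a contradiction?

We have J < L stated directly, yet also L < M < G < D < E < J by chaining the others — so L < J. Contradiction.

inconsistent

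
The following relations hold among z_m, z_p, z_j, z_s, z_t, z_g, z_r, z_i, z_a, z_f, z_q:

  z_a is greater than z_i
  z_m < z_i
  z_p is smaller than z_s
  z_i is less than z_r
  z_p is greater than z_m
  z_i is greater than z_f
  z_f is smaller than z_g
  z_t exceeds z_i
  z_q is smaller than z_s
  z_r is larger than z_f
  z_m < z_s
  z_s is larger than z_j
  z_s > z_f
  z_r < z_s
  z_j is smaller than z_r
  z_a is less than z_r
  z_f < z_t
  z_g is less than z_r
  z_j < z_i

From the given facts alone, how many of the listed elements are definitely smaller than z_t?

4

Directly below z_t: z_f, z_i.
One step further: z_m, z_j (4 so far).
No other element is forced below z_t by the given relations, so the count is 4.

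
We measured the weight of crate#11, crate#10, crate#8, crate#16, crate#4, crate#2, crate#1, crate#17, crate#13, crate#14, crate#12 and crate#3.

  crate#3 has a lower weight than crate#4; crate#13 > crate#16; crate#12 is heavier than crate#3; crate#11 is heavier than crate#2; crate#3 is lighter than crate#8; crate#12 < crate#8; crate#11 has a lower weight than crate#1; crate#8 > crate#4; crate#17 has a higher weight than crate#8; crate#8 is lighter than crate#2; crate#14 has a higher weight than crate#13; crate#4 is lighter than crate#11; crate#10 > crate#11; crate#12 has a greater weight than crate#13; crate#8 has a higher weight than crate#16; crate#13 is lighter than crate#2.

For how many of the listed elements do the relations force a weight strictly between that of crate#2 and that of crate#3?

3

The relations place crate#3 below crate#2. An element lies strictly between them when it is forced above crate#3 and also forced below crate#2.
Above crate#3: {crate#12, crate#4, crate#8, crate#11, crate#17, crate#10, crate#1}. Below crate#2: {crate#16, crate#13, crate#12, crate#4, crate#8}.
Intersection: {crate#12, crate#4, crate#8} — 3.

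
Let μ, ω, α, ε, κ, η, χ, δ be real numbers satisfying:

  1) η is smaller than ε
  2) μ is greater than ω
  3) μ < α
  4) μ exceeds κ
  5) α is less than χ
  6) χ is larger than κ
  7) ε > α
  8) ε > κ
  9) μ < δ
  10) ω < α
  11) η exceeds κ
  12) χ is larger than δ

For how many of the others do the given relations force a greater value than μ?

4

The elements the relations force above μ are δ, α, χ, ε — no chain reaches any other.
That is 4.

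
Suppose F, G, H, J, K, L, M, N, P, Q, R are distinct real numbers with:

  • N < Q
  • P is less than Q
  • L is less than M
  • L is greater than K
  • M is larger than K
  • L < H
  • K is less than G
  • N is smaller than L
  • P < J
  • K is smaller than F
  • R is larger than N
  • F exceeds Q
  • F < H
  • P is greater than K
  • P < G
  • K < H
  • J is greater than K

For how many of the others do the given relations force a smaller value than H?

The elements the relations force below H are K, N, P, Q, L, F — no chain reaches any other.
That is 6.

6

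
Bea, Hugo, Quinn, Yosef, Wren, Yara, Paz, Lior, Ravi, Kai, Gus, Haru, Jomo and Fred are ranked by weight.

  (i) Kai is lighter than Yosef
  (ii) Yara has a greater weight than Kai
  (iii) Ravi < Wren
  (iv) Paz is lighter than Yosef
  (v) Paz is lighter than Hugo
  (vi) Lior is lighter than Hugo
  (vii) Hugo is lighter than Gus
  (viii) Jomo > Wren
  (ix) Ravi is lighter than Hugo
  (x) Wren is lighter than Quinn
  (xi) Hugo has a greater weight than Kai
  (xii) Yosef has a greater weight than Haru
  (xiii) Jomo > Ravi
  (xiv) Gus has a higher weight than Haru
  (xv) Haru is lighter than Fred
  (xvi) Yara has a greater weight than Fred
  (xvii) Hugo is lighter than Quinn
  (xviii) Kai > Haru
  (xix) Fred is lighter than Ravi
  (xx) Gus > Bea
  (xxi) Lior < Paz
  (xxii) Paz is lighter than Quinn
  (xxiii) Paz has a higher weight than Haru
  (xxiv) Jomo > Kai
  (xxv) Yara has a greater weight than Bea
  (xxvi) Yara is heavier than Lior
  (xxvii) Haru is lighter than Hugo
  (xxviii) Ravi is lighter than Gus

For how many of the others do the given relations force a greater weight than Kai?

Directly above Kai: Hugo, Yara, Yosef, Jomo.
One step further: Quinn, Gus (6 so far).
No other element is forced above Kai by the given relations, so the count is 6.

6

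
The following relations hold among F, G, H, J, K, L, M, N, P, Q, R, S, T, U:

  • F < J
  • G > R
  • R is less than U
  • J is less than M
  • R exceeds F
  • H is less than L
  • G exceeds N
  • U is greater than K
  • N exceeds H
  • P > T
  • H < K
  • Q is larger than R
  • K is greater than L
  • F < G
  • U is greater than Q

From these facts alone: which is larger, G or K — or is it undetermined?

undetermined

Following every chain through K: above K we get U; below K we get H, L.
G is not reached, and no chain runs the other way from G to K.
So the given relations leave the order of K and G undetermined.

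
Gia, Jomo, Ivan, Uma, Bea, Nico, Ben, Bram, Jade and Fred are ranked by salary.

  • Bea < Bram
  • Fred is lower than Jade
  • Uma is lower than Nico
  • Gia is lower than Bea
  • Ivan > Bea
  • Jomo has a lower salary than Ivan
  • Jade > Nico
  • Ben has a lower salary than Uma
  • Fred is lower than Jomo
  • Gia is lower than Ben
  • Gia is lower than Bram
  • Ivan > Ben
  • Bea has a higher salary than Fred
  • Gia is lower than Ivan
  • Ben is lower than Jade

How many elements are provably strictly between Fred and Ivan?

2

The relations place Fred below Ivan. An element lies strictly between them when it is forced above Fred and also forced below Ivan.
Above Fred: {Jomo, Bea, Bram, Jade}. Below Ivan: {Jomo, Gia, Ben, Bea}.
Intersection: {Jomo, Bea} — 2.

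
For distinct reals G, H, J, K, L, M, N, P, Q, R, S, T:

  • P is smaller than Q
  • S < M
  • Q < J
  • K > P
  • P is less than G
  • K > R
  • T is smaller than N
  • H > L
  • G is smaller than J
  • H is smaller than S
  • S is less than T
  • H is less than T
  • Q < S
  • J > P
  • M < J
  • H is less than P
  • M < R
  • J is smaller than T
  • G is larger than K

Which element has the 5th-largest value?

K

Chaining the given pairs: L < H < P < Q < S < M < R < K < G < J < T < N.
Counting 5 from the largest end gives K.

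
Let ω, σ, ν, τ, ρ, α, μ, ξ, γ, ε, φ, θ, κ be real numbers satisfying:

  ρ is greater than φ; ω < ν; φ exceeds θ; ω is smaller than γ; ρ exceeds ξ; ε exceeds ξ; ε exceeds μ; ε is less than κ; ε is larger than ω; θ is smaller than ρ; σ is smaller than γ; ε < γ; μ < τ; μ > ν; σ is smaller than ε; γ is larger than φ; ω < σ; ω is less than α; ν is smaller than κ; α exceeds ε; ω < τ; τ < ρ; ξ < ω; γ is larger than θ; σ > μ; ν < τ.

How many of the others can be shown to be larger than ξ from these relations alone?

10

Directly above ξ: ω, ε, ρ.
One step further: ν, σ, τ, α, κ, γ (9 so far).
One step further: μ (10 so far).
No other element is forced above ξ by the given relations, so the count is 10.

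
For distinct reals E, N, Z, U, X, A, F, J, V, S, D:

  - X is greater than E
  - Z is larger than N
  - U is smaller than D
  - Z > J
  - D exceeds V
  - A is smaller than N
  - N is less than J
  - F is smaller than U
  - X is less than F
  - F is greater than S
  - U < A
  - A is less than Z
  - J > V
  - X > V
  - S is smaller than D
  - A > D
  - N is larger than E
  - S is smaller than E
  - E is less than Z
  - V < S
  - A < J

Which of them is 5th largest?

Piecing the relations together gives one ordering: V < S < E < X < F < U < D < A < N < J < Z.
The 5th largest is D.

D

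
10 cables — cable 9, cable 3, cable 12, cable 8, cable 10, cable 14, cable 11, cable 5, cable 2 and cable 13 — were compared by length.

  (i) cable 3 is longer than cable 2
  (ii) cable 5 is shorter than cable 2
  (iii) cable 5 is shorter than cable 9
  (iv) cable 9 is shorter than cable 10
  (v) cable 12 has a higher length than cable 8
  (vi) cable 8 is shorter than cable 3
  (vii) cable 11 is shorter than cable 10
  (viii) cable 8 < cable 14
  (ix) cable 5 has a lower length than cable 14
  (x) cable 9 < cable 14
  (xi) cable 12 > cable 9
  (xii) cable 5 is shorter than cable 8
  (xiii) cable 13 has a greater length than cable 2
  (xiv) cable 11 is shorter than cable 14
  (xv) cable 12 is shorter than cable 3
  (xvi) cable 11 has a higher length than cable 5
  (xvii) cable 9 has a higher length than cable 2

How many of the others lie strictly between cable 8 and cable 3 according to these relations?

The relations place cable 8 below cable 3. An element lies strictly between them when it is forced above cable 8 and also forced below cable 3.
Above cable 8: {cable 12, cable 14}. Below cable 3: {cable 5, cable 2, cable 9, cable 12}.
Intersection: {cable 12} — 1.

1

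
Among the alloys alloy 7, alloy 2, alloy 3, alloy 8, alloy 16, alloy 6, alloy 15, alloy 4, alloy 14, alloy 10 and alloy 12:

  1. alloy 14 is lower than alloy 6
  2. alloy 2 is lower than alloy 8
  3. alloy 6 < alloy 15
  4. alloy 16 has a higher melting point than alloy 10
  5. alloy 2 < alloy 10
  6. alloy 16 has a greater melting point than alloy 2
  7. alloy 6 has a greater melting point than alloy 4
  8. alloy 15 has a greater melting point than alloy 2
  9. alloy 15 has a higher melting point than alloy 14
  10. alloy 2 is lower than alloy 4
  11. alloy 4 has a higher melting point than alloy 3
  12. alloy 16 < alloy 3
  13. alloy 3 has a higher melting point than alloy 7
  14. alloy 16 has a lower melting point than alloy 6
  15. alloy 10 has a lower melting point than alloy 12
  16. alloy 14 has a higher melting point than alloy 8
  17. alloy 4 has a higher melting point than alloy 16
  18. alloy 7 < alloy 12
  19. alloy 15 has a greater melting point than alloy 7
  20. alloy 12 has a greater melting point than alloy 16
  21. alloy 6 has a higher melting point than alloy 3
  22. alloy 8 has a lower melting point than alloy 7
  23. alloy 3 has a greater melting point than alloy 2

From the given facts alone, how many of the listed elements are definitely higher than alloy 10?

From alloy 10 the given relations immediately reach alloy 16, alloy 12.
From those, alloy 3, alloy 4, alloy 6 — 5 in total.
From those, alloy 15 — 6 in total.
No other element is forced above alloy 10 by the given relations, so the count is 6.

6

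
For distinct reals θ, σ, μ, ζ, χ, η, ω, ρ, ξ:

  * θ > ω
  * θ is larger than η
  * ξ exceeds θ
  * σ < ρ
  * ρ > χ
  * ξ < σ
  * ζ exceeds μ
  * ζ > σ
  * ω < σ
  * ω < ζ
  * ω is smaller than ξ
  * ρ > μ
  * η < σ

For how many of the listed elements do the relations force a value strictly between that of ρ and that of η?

The relations place η below ρ. An element lies strictly between them when it is forced above η and also forced below ρ.
Above η: {θ, ξ, σ, ζ}. Below ρ: {ω, θ, ξ, χ, σ, μ}.
Intersection: {θ, ξ, σ} — 3.

3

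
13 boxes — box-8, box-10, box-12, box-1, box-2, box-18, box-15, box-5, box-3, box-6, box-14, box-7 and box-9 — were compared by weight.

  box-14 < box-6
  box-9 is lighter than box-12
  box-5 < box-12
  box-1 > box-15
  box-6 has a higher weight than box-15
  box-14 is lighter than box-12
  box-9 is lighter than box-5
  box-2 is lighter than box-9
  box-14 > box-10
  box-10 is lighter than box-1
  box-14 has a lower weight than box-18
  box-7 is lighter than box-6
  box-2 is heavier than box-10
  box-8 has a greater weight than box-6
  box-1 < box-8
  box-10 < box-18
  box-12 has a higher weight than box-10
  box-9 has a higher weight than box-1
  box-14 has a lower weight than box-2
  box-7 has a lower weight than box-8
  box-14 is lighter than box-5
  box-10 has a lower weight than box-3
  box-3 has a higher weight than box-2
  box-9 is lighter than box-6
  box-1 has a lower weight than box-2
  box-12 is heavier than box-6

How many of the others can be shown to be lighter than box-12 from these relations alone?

9

The elements the relations force below box-12 are box-15, box-7, box-10, box-14, box-1, box-2, box-9, box-6, box-5 — no chain reaches any other.
That is 9.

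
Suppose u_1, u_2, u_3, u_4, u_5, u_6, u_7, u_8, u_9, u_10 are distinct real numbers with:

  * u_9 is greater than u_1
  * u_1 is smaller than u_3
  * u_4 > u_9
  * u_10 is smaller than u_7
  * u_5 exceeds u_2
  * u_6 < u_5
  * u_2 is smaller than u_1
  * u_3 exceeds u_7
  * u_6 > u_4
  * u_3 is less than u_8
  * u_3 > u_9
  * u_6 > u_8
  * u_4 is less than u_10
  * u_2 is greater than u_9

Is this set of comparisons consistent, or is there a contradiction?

We have u_9 < u_2 stated directly, yet also u_2 < u_1 < u_9 by chaining the others — so u_2 < u_9. Contradiction.

inconsistent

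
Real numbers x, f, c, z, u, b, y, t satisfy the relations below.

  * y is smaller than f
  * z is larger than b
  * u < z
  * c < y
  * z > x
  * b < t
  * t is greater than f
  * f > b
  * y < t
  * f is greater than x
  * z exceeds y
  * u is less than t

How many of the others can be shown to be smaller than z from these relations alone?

5

Directly below z: x, b, y, u.
One step further: c (5 so far).
No other element is forced below z by the given relations, so the count is 5.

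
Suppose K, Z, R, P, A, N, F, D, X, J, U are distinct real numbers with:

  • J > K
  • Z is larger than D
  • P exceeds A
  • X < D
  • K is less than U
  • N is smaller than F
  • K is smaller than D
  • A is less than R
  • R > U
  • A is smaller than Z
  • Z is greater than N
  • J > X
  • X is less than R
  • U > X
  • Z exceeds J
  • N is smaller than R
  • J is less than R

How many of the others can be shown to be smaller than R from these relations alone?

6

From R the given relations immediately reach N, X, J, U, A.
From those, K — 6 in total.
No other element is forced below R by the given relations, so the count is 6.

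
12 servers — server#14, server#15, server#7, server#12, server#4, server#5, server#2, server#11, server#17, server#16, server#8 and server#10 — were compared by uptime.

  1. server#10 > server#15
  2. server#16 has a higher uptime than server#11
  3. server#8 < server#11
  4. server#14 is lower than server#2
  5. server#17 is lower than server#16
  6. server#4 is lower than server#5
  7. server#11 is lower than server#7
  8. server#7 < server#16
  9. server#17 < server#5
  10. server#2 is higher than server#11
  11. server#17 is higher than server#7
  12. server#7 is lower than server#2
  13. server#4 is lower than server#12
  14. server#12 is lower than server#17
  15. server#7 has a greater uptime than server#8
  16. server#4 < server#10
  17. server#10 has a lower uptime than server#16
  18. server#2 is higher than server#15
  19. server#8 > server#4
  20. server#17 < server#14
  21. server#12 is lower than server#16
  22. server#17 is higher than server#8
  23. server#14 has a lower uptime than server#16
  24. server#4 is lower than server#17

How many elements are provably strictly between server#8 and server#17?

The relations place server#8 below server#17. An element lies strictly between them when it is forced above server#8 and also forced below server#17.
Above server#8: {server#11, server#7, server#5, server#14, server#16, server#2}. Below server#17: {server#4, server#11, server#7, server#12}.
Intersection: {server#11, server#7} — 2.

2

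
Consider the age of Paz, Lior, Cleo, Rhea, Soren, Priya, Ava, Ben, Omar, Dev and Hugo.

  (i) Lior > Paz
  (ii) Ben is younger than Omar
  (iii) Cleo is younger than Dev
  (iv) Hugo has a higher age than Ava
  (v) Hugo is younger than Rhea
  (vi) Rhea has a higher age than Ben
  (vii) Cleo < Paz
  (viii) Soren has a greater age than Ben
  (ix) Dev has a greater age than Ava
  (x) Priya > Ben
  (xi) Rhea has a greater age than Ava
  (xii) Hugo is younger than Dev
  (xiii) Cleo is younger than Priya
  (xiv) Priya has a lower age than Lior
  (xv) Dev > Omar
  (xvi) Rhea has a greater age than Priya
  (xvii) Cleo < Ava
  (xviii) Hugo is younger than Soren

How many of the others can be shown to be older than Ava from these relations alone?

4

The elements the relations force above Ava are Hugo, Rhea, Dev, Soren — no chain reaches any other.
That is 4.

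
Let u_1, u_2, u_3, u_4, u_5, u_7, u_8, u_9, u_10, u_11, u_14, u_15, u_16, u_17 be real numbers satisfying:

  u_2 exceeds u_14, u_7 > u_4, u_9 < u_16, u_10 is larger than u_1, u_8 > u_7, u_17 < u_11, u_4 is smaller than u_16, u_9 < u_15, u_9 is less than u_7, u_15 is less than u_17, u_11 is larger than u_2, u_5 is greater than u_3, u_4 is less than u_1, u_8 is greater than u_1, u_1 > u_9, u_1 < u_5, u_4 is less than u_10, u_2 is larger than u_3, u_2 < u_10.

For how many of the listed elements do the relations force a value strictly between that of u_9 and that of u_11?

The relations place u_9 below u_11. An element lies strictly between them when it is forced above u_9 and also forced below u_11.
Above u_9: {u_15, u_7, u_17, u_1, u_5, u_10, u_16, u_8}. Below u_11: {u_15, u_3, u_17, u_14, u_2}.
Intersection: {u_15, u_17} — 2.

2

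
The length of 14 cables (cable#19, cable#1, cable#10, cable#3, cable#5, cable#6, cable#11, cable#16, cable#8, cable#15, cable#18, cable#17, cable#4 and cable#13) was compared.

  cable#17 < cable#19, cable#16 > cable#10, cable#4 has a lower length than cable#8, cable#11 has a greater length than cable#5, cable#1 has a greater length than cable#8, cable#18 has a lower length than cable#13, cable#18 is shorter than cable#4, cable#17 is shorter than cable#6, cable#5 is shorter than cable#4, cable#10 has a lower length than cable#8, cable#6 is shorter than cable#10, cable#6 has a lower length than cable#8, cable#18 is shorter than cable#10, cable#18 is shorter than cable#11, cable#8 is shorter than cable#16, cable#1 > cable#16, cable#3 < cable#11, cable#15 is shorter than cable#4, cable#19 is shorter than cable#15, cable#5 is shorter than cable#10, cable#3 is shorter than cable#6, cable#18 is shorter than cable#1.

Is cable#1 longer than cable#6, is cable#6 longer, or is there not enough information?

cable#1

The relevant relations are cable#6 < cable#10; cable#10 < cable#8; cable#8 < cable#16; cable#16 < cable#1.
Together: cable#6 < cable#10 < cable#8 < cable#16 < cable#1.
So cable#1 is longer.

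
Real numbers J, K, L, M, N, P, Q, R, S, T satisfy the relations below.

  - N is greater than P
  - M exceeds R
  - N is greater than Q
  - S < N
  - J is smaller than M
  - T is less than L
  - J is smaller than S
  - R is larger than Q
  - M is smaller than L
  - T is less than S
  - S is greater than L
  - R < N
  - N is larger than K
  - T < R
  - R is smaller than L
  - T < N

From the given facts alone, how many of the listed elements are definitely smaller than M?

4

Directly below M: R, J.
One step further: T, Q (4 so far).
No other element is forced below M by the given relations, so the count is 4.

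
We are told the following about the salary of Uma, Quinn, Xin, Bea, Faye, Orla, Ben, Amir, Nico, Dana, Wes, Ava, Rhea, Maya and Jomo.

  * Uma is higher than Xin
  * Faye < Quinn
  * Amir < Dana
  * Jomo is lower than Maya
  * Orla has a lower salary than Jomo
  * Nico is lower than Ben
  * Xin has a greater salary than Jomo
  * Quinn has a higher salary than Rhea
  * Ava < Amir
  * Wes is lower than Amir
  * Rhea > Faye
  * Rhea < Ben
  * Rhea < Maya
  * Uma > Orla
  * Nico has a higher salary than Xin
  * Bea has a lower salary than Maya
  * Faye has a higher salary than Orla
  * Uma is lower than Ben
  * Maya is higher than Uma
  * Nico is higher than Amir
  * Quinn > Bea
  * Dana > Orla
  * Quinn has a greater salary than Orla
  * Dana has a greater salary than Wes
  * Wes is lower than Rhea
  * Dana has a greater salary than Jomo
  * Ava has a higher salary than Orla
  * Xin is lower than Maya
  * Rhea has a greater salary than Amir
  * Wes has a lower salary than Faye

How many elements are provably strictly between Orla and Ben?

Chaining upward from Orla reaches: Ava, Faye, Amir, Rhea, Jomo, Dana, Xin, Nico, Quinn, Uma, Maya.
Chaining downward from Ben reaches: Wes, Ava, Faye, Amir, Rhea, Jomo, Xin, Nico, Uma.
Strictly between Orla and Ben are those in both lists: Ava, Faye, Amir, Rhea, Jomo, Xin, Nico, Uma — 8 elements.

8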